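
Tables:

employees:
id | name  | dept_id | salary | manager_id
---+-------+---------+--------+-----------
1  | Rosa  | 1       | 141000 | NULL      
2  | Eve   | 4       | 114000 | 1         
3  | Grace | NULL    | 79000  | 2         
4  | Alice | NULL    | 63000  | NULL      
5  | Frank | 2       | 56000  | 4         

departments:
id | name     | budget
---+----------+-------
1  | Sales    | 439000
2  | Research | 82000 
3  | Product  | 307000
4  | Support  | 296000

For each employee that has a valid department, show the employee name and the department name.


INNER JOIN keeps only employees rows whose dept_id matches an id in departments. Walk through each employee:
  - employee 1 (Rosa): dept_id=1 -> matches Sales
  - employee 2 (Eve): dept_id=4 -> matches Support
  - employee 3 (Grace): dept_id=NULL, no match -> dropped
  - employee 4 (Alice): dept_id=NULL, no match -> dropped
  - employee 5 (Frank): dept_id=2 -> matches Research
So 2 of 5 rows are dropped.

SQL:
SELECT a.name, b.name AS department
FROM employees a
INNER JOIN departments b ON a.dept_id = b.id

Result:
name  | department
------+-----------
Rosa  | Sales     
Eve   | Support   
Frank | Research  


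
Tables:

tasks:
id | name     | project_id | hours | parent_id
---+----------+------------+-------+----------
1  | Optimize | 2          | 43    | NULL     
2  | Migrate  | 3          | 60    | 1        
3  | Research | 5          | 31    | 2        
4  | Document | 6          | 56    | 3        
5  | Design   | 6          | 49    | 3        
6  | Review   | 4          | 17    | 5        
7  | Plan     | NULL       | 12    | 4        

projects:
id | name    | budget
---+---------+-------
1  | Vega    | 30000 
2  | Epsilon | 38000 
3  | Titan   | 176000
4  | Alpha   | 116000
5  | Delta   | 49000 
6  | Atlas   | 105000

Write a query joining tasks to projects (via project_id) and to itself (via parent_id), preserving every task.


Two LEFT JOINs from the same base table tasks: one to projects via project_id, one to tasks itself via parent_id. Both are LEFT so every task is preserved.
Match against projects:
  - task 1 (Optimize): project_id=2 -> matches Epsilon
  - task 2 (Migrate): project_id=3 -> matches Titan
  - task 3 (Research): project_id=5 -> matches Delta
  - task 4 (Document): project_id=6 -> matches Atlas
  - task 5 (Design): project_id=6 -> matches Atlas
  - task 6 (Review): project_id=4 -> matches Alpha
  - task 7 (Plan): project_id=NULL, no match -> kept with NULL
Match against tasks (self):
  - task 1 (Optimize): parent_id=NULL -> NULL
  - task 2 (Migrate): parent_id=1 -> Optimize
  - task 3 (Research): parent_id=2 -> Migrate
  - task 4 (Document): parent_id=3 -> Research
  - task 5 (Design): parent_id=3 -> Research
  - task 6 (Review): parent_id=5 -> Design
  - task 7 (Plan): parent_id=4 -> Document

SQL:
SELECT a.name, b.name AS project, c.name AS parent
FROM tasks a
LEFT JOIN projects b ON a.project_id = b.id
LEFT JOIN tasks c ON a.parent_id = c.id

Result:
name     | project | parent  
---------+---------+---------
Optimize | Epsilon | NULL    
Migrate  | Titan   | Optimize
Research | Delta   | Migrate 
Document | Atlas   | Research
Design   | Atlas   | Research
Review   | Alpha   | Design  
Plan     | NULL    | Document


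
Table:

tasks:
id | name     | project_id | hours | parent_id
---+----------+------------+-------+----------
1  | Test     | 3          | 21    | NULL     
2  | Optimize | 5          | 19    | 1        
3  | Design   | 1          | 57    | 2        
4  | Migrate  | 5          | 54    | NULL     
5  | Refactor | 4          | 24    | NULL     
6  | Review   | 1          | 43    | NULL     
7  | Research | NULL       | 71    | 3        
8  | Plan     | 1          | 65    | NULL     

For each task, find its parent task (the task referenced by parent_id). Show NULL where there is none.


This is a self-join: tasks is joined to a second copy of itself, matching each row's parent_id to another row's id. Use LEFT JOIN so rows with parent_id=NULL are kept.
  - task 1 (Test): parent_id=NULL -> NULL
  - task 2 (Optimize): parent_id=1 -> Test
  - task 3 (Design): parent_id=2 -> Optimize
  - task 4 (Migrate): parent_id=NULL -> NULL
  - task 5 (Refactor): parent_id=NULL -> NULL
  - task 6 (Review): parent_id=NULL -> NULL
  - task 7 (Research): parent_id=3 -> Design
  - task 8 (Plan): parent_id=NULL -> NULL

SQL:
SELECT a.name AS item, b.name AS parent
FROM tasks a
LEFT JOIN tasks b ON a.parent_id = b.id

Result:
item     | parent  
---------+---------
Test     | NULL    
Optimize | Test    
Design   | Optimize
Migrate  | NULL    
Refactor | NULL    
Review   | NULL    
Research | Design  
Plan     | NULL    


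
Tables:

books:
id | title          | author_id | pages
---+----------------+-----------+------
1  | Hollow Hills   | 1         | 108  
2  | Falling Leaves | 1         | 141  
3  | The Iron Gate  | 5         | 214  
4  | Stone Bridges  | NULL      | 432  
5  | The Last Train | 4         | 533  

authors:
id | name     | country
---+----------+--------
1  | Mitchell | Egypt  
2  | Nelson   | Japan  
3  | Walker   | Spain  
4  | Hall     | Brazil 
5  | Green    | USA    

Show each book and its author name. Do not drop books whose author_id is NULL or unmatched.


LEFT JOIN keeps every row from books (the left table); where author_id has no match in authors, the author columns become NULL. Walk through each book:
  - book 1 (Hollow Hills): author_id=1 -> matches Mitchell
  - book 2 (Falling Leaves): author_id=1 -> matches Mitchell
  - book 3 (The Iron Gate): author_id=5 -> matches Green
  - book 4 (Stone Bridges): author_id=NULL, no match -> kept with NULL
  - book 5 (The Last Train): author_id=4 -> matches Hall
All 5 rows appear; 1 has NULL author.

SQL:
SELECT a.title, b.name AS author
FROM books a
LEFT JOIN authors b ON a.author_id = b.id

Result:
title          | author  
---------------+---------
Hollow Hills   | Mitchell
Falling Leaves | Mitchell
The Iron Gate  | Green   
Stone Bridges  | NULL    
The Last Train | Hall    


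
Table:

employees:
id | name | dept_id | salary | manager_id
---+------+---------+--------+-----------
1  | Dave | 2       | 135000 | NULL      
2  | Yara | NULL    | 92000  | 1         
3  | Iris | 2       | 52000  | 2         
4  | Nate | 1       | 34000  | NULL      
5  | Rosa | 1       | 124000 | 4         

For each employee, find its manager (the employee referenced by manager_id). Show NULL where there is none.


This is a self-join: employees is joined to a second copy of itself, matching each row's manager_id to another row's id. Use LEFT JOIN so rows with manager_id=NULL are kept.
  - employee 1 (Dave): manager_id=NULL -> NULL
  - employee 2 (Yara): manager_id=1 -> Dave
  - employee 3 (Iris): manager_id=2 -> Yara
  - employee 4 (Nate): manager_id=NULL -> NULL
  - employee 5 (Rosa): manager_id=4 -> Nate

SQL:
SELECT a.name AS item, b.name AS manager
FROM employees a
LEFT JOIN employees b ON a.manager_id = b.id

Result:
item | manager
-----+--------
Dave | NULL   
Yara | Dave   
Iris | Yara   
Nate | NULL   
Rosa | Nate   


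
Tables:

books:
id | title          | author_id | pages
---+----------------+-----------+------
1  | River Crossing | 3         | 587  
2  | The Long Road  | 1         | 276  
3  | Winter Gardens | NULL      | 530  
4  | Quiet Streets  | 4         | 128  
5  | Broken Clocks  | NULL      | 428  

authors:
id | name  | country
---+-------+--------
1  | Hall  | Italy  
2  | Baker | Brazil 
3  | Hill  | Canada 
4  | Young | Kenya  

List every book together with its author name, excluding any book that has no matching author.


INNER JOIN keeps only books rows whose author_id matches an id in authors. Walk through each book:
  - book 1 (River Crossing): author_id=3 -> matches Hill
  - book 2 (The Long Road): author_id=1 -> matches Hall
  - book 3 (Winter Gardens): author_id=NULL, no match -> dropped
  - book 4 (Quiet Streets): author_id=4 -> matches Young
  - book 5 (Broken Clocks): author_id=NULL, no match -> dropped
So 2 of 5 rows are dropped.

SQL:
SELECT a.title, b.name AS author
FROM books a
INNER JOIN authors b ON a.author_id = b.id

Result:
title          | author
---------------+-------
River Crossing | Hill  
The Long Road  | Hall  
Quiet Streets  | Young 


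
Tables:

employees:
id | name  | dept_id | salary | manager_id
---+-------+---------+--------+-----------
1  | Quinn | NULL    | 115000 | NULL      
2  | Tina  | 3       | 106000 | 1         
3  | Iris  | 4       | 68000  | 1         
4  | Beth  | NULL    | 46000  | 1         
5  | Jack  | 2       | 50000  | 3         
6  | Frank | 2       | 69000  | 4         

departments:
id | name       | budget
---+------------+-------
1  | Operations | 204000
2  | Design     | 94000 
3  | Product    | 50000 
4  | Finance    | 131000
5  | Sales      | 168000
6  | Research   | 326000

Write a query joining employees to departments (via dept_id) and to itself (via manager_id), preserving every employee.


Two LEFT JOINs from the same base table employees: one to departments via dept_id, one to employees itself via manager_id. Both are LEFT so every employee is preserved.
Match against departments:
  - employee 1 (Quinn): dept_id=NULL, no match -> kept with NULL
  - employee 2 (Tina): dept_id=3 -> matches Product
  - employee 3 (Iris): dept_id=4 -> matches Finance
  - employee 4 (Beth): dept_id=NULL, no match -> kept with NULL
  - employee 5 (Jack): dept_id=2 -> matches Design
  - employee 6 (Frank): dept_id=2 -> matches Design
Match against employees (self):
  - employee 1 (Quinn): manager_id=NULL -> NULL
  - employee 2 (Tina): manager_id=1 -> Quinn
  - employee 3 (Iris): manager_id=1 -> Quinn
  - employee 4 (Beth): manager_id=1 -> Quinn
  - employee 5 (Jack): manager_id=3 -> Iris
  - employee 6 (Frank): manager_id=4 -> Beth

SQL:
SELECT a.name, b.name AS department, c.name AS manager
FROM employees a
LEFT JOIN departments b ON a.dept_id = b.id
LEFT JOIN employees c ON a.manager_id = c.id

Result:
name  | department | manager
------+------------+--------
Quinn | NULL       | NULL   
Tina  | Product    | Quinn  
Iris  | Finance    | Quinn  
Beth  | NULL       | Quinn  
Jack  | Design     | Iris   
Frank | Design     | Beth   


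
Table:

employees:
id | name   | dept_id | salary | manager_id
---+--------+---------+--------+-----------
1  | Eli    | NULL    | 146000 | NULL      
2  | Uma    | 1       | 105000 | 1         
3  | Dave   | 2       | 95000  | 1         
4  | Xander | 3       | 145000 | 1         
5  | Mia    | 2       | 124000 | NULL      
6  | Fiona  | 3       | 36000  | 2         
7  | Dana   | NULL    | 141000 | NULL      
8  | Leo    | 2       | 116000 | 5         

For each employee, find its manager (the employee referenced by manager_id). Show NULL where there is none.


This is a self-join: employees is joined to a second copy of itself, matching each row's manager_id to another row's id. Use LEFT JOIN so rows with manager_id=NULL are kept.
  - employee 1 (Eli): manager_id=NULL -> NULL
  - employee 2 (Uma): manager_id=1 -> Eli
  - employee 3 (Dave): manager_id=1 -> Eli
  - employee 4 (Xander): manager_id=1 -> Eli
  - employee 5 (Mia): manager_id=NULL -> NULL
  - employee 6 (Fiona): manager_id=2 -> Uma
  - employee 7 (Dana): manager_id=NULL -> NULL
  - employee 8 (Leo): manager_id=5 -> Mia

SQL:
SELECT a.name AS item, b.name AS manager
FROM employees a
LEFT JOIN employees b ON a.manager_id = b.id

Result:
item   | manager
-------+--------
Eli    | NULL   
Uma    | Eli    
Dave   | Eli    
Xander | Eli    
Mia    | NULL   
Fiona  | Uma    
Dana   | NULL   
Leo    | Mia    


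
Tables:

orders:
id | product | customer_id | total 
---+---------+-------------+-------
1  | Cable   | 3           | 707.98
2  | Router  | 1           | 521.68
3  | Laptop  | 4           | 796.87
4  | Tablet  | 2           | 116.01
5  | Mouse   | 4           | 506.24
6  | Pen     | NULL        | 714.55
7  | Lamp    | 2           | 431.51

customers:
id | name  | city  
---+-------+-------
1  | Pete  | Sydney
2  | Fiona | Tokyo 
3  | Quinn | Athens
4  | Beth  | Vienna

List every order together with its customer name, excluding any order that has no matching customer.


INNER JOIN keeps only orders rows whose customer_id matches an id in customers. Walk through each order:
  - order 1 (Cable): customer_id=3 -> matches Quinn
  - order 2 (Router): customer_id=1 -> matches Pete
  - order 3 (Laptop): customer_id=4 -> matches Beth
  - order 4 (Tablet): customer_id=2 -> matches Fiona
  - order 5 (Mouse): customer_id=4 -> matches Beth
  - order 6 (Pen): customer_id=NULL, no match -> dropped
  - order 7 (Lamp): customer_id=2 -> matches Fiona
So 1 of 7 rows is dropped.

SQL:
SELECT a.product, b.name AS customer
FROM orders a
INNER JOIN customers b ON a.customer_id = b.id

Result:
product | customer
--------+---------
Cable   | Quinn   
Router  | Pete    
Laptop  | Beth    
Tablet  | Fiona   
Mouse   | Beth    
Lamp    | Fiona   


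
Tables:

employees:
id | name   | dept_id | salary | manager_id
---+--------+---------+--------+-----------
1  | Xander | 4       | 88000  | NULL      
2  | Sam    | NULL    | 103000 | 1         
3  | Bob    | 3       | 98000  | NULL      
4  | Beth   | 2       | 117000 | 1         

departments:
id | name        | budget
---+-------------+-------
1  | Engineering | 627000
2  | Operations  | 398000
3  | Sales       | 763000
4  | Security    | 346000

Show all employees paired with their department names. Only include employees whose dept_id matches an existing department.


INNER JOIN keeps only employees rows whose dept_id matches an id in departments. Walk through each employee:
  - employee 1 (Xander): dept_id=4 -> matches Security
  - employee 2 (Sam): dept_id=NULL, no match -> dropped
  - employee 3 (Bob): dept_id=3 -> matches Sales
  - employee 4 (Beth): dept_id=2 -> matches Operations
So 1 of 4 rows is dropped.

SQL:
SELECT a.name, b.name AS department
FROM employees a
INNER JOIN departments b ON a.dept_id = b.id

Result:
name   | department
-------+-----------
Xander | Security  
Bob    | Sales     
Beth   | Operations


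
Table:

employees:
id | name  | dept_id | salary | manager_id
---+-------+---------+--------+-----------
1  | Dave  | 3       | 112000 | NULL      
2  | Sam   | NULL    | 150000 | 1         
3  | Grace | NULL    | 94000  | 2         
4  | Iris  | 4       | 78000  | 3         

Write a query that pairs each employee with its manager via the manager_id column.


This is a self-join: employees is joined to a second copy of itself, matching each row's manager_id to another row's id. Use LEFT JOIN so rows with manager_id=NULL are kept.
  - employee 1 (Dave): manager_id=NULL -> NULL
  - employee 2 (Sam): manager_id=1 -> Dave
  - employee 3 (Grace): manager_id=2 -> Sam
  - employee 4 (Iris): manager_id=3 -> Grace

SQL:
SELECT a.name AS item, b.name AS manager
FROM employees a
LEFT JOIN employees b ON a.manager_id = b.id

Result:
item  | manager
------+--------
Dave  | NULL   
Sam   | Dave   
Grace | Sam    
Iris  | Grace  


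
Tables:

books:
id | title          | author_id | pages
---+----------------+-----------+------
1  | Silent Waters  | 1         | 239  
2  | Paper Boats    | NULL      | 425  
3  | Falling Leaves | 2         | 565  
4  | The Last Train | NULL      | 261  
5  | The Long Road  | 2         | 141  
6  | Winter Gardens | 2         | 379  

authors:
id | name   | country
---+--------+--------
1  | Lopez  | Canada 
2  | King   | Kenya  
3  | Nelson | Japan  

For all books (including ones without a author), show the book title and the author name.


LEFT JOIN keeps every row from books (the left table); where author_id has no match in authors, the author columns become NULL. Walk through each book:
  - book 1 (Silent Waters): author_id=1 -> matches Lopez
  - book 2 (Paper Boats): author_id=NULL, no match -> kept with NULL
  - book 3 (Falling Leaves): author_id=2 -> matches King
  - book 4 (The Last Train): author_id=NULL, no match -> kept with NULL
  - book 5 (The Long Road): author_id=2 -> matches King
  - book 6 (Winter Gardens): author_id=2 -> matches King
All 6 rows appear; 2 have NULL author.

SQL:
SELECT a.title, b.name AS author
FROM books a
LEFT JOIN authors b ON a.author_id = b.id

Result:
title          | author
---------------+-------
Silent Waters  | Lopez 
Paper Boats    | NULL  
Falling Leaves | King  
The Last Train | NULL  
The Long Road  | King  
Winter Gardens | King  


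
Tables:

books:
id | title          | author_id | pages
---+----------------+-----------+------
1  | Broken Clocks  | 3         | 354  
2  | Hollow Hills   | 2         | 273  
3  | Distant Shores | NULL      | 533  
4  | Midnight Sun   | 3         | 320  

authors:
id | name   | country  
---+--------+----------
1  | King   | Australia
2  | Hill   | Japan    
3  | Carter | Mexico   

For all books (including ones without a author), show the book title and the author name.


LEFT JOIN keeps every row from books (the left table); where author_id has no match in authors, the author columns become NULL. Walk through each book:
  - book 1 (Broken Clocks): author_id=3 -> matches Carter
  - book 2 (Hollow Hills): author_id=2 -> matches Hill
  - book 3 (Distant Shores): author_id=NULL, no match -> kept with NULL
  - book 4 (Midnight Sun): author_id=3 -> matches Carter
All 4 rows appear; 1 has NULL author.

SQL:
SELECT a.title, b.name AS author
FROM books a
LEFT JOIN authors b ON a.author_id = b.id

Result:
title          | author
---------------+-------
Broken Clocks  | Carter
Hollow Hills   | Hill  
Distant Shores | NULL  
Midnight Sun   | Carter


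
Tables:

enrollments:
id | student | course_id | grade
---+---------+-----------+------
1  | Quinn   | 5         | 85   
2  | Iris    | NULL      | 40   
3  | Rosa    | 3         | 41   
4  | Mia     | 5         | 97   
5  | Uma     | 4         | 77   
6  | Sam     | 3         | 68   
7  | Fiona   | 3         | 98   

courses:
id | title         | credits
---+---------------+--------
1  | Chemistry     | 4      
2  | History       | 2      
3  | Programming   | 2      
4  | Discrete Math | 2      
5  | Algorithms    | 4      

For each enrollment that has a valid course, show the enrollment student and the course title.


INNER JOIN keeps only enrollments rows whose course_id matches an id in courses. Walk through each enrollment:
  - enrollment 1 (Quinn): course_id=5 -> matches Algorithms
  - enrollment 2 (Iris): course_id=NULL, no match -> dropped
  - enrollment 3 (Rosa): course_id=3 -> matches Programming
  - enrollment 4 (Mia): course_id=5 -> matches Algorithms
  - enrollment 5 (Uma): course_id=4 -> matches Discrete Math
  - enrollment 6 (Sam): course_id=3 -> matches Programming
  - enrollment 7 (Fiona): course_id=3 -> matches Programming
So 1 of 7 rows is dropped.

SQL:
SELECT a.student, b.title AS course
FROM enrollments a
INNER JOIN courses b ON a.course_id = b.id

Result:
student | course       
--------+--------------
Quinn   | Algorithms   
Rosa    | Programming  
Mia     | Algorithms   
Uma     | Discrete Math
Sam     | Programming  
Fiona   | Programming  


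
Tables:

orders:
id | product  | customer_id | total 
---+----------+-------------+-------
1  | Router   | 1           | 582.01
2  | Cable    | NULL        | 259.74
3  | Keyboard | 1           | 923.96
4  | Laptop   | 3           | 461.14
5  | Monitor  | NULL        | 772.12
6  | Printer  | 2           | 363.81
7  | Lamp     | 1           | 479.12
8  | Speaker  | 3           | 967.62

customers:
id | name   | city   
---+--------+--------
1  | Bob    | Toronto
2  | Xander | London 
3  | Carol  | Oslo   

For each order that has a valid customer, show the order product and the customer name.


INNER JOIN keeps only orders rows whose customer_id matches an id in customers. Walk through each order:
  - order 1 (Router): customer_id=1 -> matches Bob
  - order 2 (Cable): customer_id=NULL, no match -> dropped
  - order 3 (Keyboard): customer_id=1 -> matches Bob
  - order 4 (Laptop): customer_id=3 -> matches Carol
  - order 5 (Monitor): customer_id=NULL, no match -> dropped
  - order 6 (Printer): customer_id=2 -> matches Xander
  - order 7 (Lamp): customer_id=1 -> matches Bob
  - order 8 (Speaker): customer_id=3 -> matches Carol
So 2 of 8 rows are dropped.

SQL:
SELECT a.product, b.name AS customer
FROM orders a
INNER JOIN customers b ON a.customer_id = b.id

Result:
product  | customer
---------+---------
Router   | Bob     
Keyboard | Bob     
Laptop   | Carol   
Printer  | Xander  
Lamp     | Bob     
Speaker  | Carol   


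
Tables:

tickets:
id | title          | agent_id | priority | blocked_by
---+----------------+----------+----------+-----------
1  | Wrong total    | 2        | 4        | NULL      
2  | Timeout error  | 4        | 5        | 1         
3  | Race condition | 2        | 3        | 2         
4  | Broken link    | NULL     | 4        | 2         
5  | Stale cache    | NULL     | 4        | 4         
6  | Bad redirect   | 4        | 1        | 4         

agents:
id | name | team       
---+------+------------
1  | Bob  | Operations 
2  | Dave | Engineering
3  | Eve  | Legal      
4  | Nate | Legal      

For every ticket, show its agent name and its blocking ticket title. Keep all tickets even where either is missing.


Two LEFT JOINs from the same base table tickets: one to agents via agent_id, one to tickets itself via blocked_by. Both are LEFT so every ticket is preserved.
Match against agents:
  - ticket 1 (Wrong total): agent_id=2 -> matches Dave
  - ticket 2 (Timeout error): agent_id=4 -> matches Nate
  - ticket 3 (Race condition): agent_id=2 -> matches Dave
  - ticket 4 (Broken link): agent_id=NULL, no match -> kept with NULL
  - ticket 5 (Stale cache): agent_id=NULL, no match -> kept with NULL
  - ticket 6 (Bad redirect): agent_id=4 -> matches Nate
Match against tickets (self):
  - ticket 1 (Wrong total): blocked_by=NULL -> NULL
  - ticket 2 (Timeout error): blocked_by=1 -> Wrong total
  - ticket 3 (Race condition): blocked_by=2 -> Timeout error
  - ticket 4 (Broken link): blocked_by=2 -> Timeout error
  - ticket 5 (Stale cache): blocked_by=4 -> Broken link
  - ticket 6 (Bad redirect): blocked_by=4 -> Broken link

SQL:
SELECT a.title, b.name AS agent, c.title AS blocked_by
FROM tickets a
LEFT JOIN agents b ON a.agent_id = b.id
LEFT JOIN tickets c ON a.blocked_by = c.id

Result:
title          | agent | blocked_by   
---------------+-------+--------------
Wrong total    | Dave  | NULL         
Timeout error  | Nate  | Wrong total  
Race condition | Dave  | Timeout error
Broken link    | NULL  | Timeout error
Stale cache    | NULL  | Broken link  
Bad redirect   | Nate  | Broken link  


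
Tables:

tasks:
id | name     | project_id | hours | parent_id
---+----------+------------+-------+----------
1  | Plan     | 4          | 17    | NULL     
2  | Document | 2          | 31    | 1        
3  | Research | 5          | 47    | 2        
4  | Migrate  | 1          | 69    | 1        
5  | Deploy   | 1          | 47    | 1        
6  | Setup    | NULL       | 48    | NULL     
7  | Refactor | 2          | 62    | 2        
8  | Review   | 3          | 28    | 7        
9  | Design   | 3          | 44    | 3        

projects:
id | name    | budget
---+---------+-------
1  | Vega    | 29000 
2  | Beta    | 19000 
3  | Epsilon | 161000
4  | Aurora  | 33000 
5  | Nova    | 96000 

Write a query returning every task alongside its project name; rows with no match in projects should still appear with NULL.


LEFT JOIN keeps every row from tasks (the left table); where project_id has no match in projects, the project columns become NULL. Walk through each task:
  - task 1 (Plan): project_id=4 -> matches Aurora
  - task 2 (Document): project_id=2 -> matches Beta
  - task 3 (Research): project_id=5 -> matches Nova
  - task 4 (Migrate): project_id=1 -> matches Vega
  - task 5 (Deploy): project_id=1 -> matches Vega
  - task 6 (Setup): project_id=NULL, no match -> kept with NULL
  - task 7 (Refactor): project_id=2 -> matches Beta
  - task 8 (Review): project_id=3 -> matches Epsilon
  - task 9 (Design): project_id=3 -> matches Epsilon
All 9 rows appear; 1 has NULL project.

SQL:
SELECT a.name, b.name AS project
FROM tasks a
LEFT JOIN projects b ON a.project_id = b.id

Result:
name     | project
---------+--------
Plan     | Aurora 
Document | Beta   
Research | Nova   
Migrate  | Vega   
Deploy   | Vega   
Setup    | NULL   
Refactor | Beta   
Review   | Epsilon
Design   | Epsilon


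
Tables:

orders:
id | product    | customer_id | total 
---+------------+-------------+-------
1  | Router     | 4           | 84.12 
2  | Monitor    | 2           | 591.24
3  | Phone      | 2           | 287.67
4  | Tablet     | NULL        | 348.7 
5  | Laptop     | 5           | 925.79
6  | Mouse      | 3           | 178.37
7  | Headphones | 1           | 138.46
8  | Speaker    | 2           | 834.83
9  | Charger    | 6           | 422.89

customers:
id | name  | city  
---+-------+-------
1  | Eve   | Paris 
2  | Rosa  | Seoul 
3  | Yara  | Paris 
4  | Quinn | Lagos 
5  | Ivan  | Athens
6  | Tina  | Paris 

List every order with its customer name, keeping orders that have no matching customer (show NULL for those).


LEFT JOIN keeps every row from orders (the left table); where customer_id has no match in customers, the customer columns become NULL. Walk through each order:
  - order 1 (Router): customer_id=4 -> matches Quinn
  - order 2 (Monitor): customer_id=2 -> matches Rosa
  - order 3 (Phone): customer_id=2 -> matches Rosa
  - order 4 (Tablet): customer_id=NULL, no match -> kept with NULL
  - order 5 (Laptop): customer_id=5 -> matches Ivan
  - order 6 (Mouse): customer_id=3 -> matches Yara
  - order 7 (Headphones): customer_id=1 -> matches Eve
  - order 8 (Speaker): customer_id=2 -> matches Rosa
  - order 9 (Charger): customer_id=6 -> matches Tina
All 9 rows appear; 1 has NULL customer.

SQL:
SELECT a.product, b.name AS customer
FROM orders a
LEFT JOIN customers b ON a.customer_id = b.id

Result:
product    | customer
-----------+---------
Router     | Quinn   
Monitor    | Rosa    
Phone      | Rosa    
Tablet     | NULL    
Laptop     | Ivan    
Mouse      | Yara    
Headphones | Eve     
Speaker    | Rosa    
Charger    | Tina    


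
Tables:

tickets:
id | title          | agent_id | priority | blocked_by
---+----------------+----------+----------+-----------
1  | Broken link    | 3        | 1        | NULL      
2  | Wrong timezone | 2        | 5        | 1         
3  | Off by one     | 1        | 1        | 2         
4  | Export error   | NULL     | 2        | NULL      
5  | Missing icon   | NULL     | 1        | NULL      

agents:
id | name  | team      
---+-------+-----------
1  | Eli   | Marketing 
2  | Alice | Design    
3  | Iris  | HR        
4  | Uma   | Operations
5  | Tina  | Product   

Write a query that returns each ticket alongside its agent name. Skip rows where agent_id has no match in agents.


INNER JOIN keeps only tickets rows whose agent_id matches an id in agents. Walk through each ticket:
  - ticket 1 (Broken link): agent_id=3 -> matches Iris
  - ticket 2 (Wrong timezone): agent_id=2 -> matches Alice
  - ticket 3 (Off by one): agent_id=1 -> matches Eli
  - ticket 4 (Export error): agent_id=NULL, no match -> dropped
  - ticket 5 (Missing icon): agent_id=NULL, no match -> dropped
So 2 of 5 rows are dropped.

SQL:
SELECT a.title, b.name AS agent
FROM tickets a
INNER JOIN agents b ON a.agent_id = b.id

Result:
title          | agent
---------------+------
Broken link    | Iris 
Wrong timezone | Alice
Off by one     | Eli  


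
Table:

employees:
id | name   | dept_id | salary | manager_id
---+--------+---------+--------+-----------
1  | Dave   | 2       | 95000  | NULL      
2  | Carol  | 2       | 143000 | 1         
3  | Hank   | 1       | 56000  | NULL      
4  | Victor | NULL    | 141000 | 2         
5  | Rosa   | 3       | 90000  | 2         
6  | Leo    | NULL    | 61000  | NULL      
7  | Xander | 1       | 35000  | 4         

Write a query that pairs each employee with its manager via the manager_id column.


This is a self-join: employees is joined to a second copy of itself, matching each row's manager_id to another row's id. Use LEFT JOIN so rows with manager_id=NULL are kept.
  - employee 1 (Dave): manager_id=NULL -> NULL
  - employee 2 (Carol): manager_id=1 -> Dave
  - employee 3 (Hank): manager_id=NULL -> NULL
  - employee 4 (Victor): manager_id=2 -> Carol
  - employee 5 (Rosa): manager_id=2 -> Carol
  - employee 6 (Leo): manager_id=NULL -> NULL
  - employee 7 (Xander): manager_id=4 -> Victor

SQL:
SELECT a.name AS item, b.name AS manager
FROM employees a
LEFT JOIN employees b ON a.manager_id = b.id

Result:
item   | manager
-------+--------
Dave   | NULL   
Carol  | Dave   
Hank   | NULL   
Victor | Carol  
Rosa   | Carol  
Leo    | NULL   
Xander | Victor 


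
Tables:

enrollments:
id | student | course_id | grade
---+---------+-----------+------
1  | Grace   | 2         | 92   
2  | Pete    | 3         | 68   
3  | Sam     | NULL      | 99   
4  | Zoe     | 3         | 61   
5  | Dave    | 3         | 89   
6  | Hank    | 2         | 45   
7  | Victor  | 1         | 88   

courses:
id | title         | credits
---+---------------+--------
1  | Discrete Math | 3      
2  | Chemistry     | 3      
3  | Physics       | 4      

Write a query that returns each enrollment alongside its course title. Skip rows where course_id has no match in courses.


INNER JOIN keeps only enrollments rows whose course_id matches an id in courses. Walk through each enrollment:
  - enrollment 1 (Grace): course_id=2 -> matches Chemistry
  - enrollment 2 (Pete): course_id=3 -> matches Physics
  - enrollment 3 (Sam): course_id=NULL, no match -> dropped
  - enrollment 4 (Zoe): course_id=3 -> matches Physics
  - enrollment 5 (Dave): course_id=3 -> matches Physics
  - enrollment 6 (Hank): course_id=2 -> matches Chemistry
  - enrollment 7 (Victor): course_id=1 -> matches Discrete Math
So 1 of 7 rows is dropped.

SQL:
SELECT a.student, b.title AS course
FROM enrollments a
INNER JOIN courses b ON a.course_id = b.id

Result:
student | course       
--------+--------------
Grace   | Chemistry    
Pete    | Physics      
Zoe     | Physics      
Dave    | Physics      
Hank    | Chemistry    
Victor  | Discrete Math


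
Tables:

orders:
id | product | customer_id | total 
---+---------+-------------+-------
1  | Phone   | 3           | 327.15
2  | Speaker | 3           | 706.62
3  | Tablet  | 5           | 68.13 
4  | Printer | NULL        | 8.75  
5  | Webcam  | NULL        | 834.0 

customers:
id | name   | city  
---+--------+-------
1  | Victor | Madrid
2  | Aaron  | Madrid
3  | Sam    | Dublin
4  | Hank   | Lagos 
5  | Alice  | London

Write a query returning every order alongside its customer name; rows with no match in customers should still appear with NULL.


LEFT JOIN keeps every row from orders (the left table); where customer_id has no match in customers, the customer columns become NULL. Walk through each order:
  - order 1 (Phone): customer_id=3 -> matches Sam
  - order 2 (Speaker): customer_id=3 -> matches Sam
  - order 3 (Tablet): customer_id=5 -> matches Alice
  - order 4 (Printer): customer_id=NULL, no match -> kept with NULL
  - order 5 (Webcam): customer_id=NULL, no match -> kept with NULL
All 5 rows appear; 2 have NULL customer.

SQL:
SELECT a.product, b.name AS customer
FROM orders a
LEFT JOIN customers b ON a.customer_id = b.id

Result:
product | customer
--------+---------
Phone   | Sam     
Speaker | Sam     
Tablet  | Alice   
Printer | NULL    
Webcam  | NULL    


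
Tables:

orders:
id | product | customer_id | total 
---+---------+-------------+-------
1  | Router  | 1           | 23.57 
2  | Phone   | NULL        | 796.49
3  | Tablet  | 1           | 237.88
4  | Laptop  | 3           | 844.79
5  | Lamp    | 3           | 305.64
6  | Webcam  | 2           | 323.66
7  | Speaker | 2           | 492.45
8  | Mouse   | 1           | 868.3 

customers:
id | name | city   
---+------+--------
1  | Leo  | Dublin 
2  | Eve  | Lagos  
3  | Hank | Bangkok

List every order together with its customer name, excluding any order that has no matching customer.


INNER JOIN keeps only orders rows whose customer_id matches an id in customers. Walk through each order:
  - order 1 (Router): customer_id=1 -> matches Leo
  - order 2 (Phone): customer_id=NULL, no match -> dropped
  - order 3 (Tablet): customer_id=1 -> matches Leo
  - order 4 (Laptop): customer_id=3 -> matches Hank
  - order 5 (Lamp): customer_id=3 -> matches Hank
  - order 6 (Webcam): customer_id=2 -> matches Eve
  - order 7 (Speaker): customer_id=2 -> matches Eve
  - order 8 (Mouse): customer_id=1 -> matches Leo
So 1 of 8 rows is dropped.

SQL:
SELECT a.product, b.name AS customer
FROM orders a
INNER JOIN customers b ON a.customer_id = b.id

Result:
product | customer
--------+---------
Router  | Leo     
Tablet  | Leo     
Laptop  | Hank    
Lamp    | Hank    
Webcam  | Eve     
Speaker | Eve     
Mouse   | Leo     


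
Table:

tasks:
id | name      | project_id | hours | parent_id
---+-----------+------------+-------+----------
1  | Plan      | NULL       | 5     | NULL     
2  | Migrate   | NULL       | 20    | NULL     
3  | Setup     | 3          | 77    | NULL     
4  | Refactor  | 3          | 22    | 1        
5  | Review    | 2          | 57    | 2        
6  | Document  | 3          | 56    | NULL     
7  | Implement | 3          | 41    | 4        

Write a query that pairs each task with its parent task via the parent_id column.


This is a self-join: tasks is joined to a second copy of itself, matching each row's parent_id to another row's id. Use LEFT JOIN so rows with parent_id=NULL are kept.
  - task 1 (Plan): parent_id=NULL -> NULL
  - task 2 (Migrate): parent_id=NULL -> NULL
  - task 3 (Setup): parent_id=NULL -> NULL
  - task 4 (Refactor): parent_id=1 -> Plan
  - task 5 (Review): parent_id=2 -> Migrate
  - task 6 (Document): parent_id=NULL -> NULL
  - task 7 (Implement): parent_id=4 -> Refactor

SQL:
SELECT a.name AS item, b.name AS parent
FROM tasks a
LEFT JOIN tasks b ON a.parent_id = b.id

Result:
item      | parent  
----------+---------
Plan      | NULL    
Migrate   | NULL    
Setup     | NULL    
Refactor  | Plan    
Review    | Migrate 
Document  | NULL    
Implement | Refactor


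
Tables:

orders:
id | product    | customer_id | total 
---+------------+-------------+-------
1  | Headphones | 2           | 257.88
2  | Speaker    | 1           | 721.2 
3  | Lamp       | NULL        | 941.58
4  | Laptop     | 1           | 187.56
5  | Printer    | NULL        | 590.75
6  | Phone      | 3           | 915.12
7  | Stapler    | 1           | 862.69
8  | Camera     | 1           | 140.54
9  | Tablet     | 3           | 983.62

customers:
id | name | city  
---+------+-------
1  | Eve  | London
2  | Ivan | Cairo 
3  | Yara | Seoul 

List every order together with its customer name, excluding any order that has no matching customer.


INNER JOIN keeps only orders rows whose customer_id matches an id in customers. Walk through each order:
  - order 1 (Headphones): customer_id=2 -> matches Ivan
  - order 2 (Speaker): customer_id=1 -> matches Eve
  - order 3 (Lamp): customer_id=NULL, no match -> dropped
  - order 4 (Laptop): customer_id=1 -> matches Eve
  - order 5 (Printer): customer_id=NULL, no match -> dropped
  - order 6 (Phone): customer_id=3 -> matches Yara
  - order 7 (Stapler): customer_id=1 -> matches Eve
  - order 8 (Camera): customer_id=1 -> matches Eve
  - order 9 (Tablet): customer_id=3 -> matches Yara
So 2 of 9 rows are dropped.

SQL:
SELECT a.product, b.name AS customer
FROM orders a
INNER JOIN customers b ON a.customer_id = b.id

Result:
product    | customer
-----------+---------
Headphones | Ivan    
Speaker    | Eve     
Laptop     | Eve     
Phone      | Yara    
Stapler    | Eve     
Camera     | Eve     
Tablet     | Yara    


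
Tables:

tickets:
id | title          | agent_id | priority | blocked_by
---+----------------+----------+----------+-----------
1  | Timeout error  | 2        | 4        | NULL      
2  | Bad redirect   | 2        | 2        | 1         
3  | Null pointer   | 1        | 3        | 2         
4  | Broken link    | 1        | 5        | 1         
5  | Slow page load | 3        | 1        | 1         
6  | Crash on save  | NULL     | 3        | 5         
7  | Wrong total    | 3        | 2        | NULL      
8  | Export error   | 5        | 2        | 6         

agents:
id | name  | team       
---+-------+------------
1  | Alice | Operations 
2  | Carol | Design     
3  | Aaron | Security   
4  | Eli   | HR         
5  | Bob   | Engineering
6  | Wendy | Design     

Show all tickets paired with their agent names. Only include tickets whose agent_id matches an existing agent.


INNER JOIN keeps only tickets rows whose agent_id matches an id in agents. Walk through each ticket:
  - ticket 1 (Timeout error): agent_id=2 -> matches Carol
  - ticket 2 (Bad redirect): agent_id=2 -> matches Carol
  - ticket 3 (Null pointer): agent_id=1 -> matches Alice
  - ticket 4 (Broken link): agent_id=1 -> matches Alice
  - ticket 5 (Slow page load): agent_id=3 -> matches Aaron
  - ticket 6 (Crash on save): agent_id=NULL, no match -> dropped
  - ticket 7 (Wrong total): agent_id=3 -> matches Aaron
  - ticket 8 (Export error): agent_id=5 -> matches Bob
So 1 of 8 rows is dropped.

SQL:
SELECT a.title, b.name AS agent
FROM tickets a
INNER JOIN agents b ON a.agent_id = b.id

Result:
title          | agent
---------------+------
Timeout error  | Carol
Bad redirect   | Carol
Null pointer   | Alice
Broken link    | Alice
Slow page load | Aaron
Wrong total    | Aaron
Export error   | Bob  


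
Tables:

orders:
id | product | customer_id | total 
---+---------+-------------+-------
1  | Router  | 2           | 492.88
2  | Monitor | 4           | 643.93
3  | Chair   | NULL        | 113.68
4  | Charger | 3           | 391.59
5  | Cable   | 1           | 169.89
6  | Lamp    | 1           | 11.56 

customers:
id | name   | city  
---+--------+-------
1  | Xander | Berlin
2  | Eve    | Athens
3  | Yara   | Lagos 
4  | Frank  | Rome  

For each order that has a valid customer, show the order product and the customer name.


INNER JOIN keeps only orders rows whose customer_id matches an id in customers. Walk through each order:
  - order 1 (Router): customer_id=2 -> matches Eve
  - order 2 (Monitor): customer_id=4 -> matches Frank
  - order 3 (Chair): customer_id=NULL, no match -> dropped
  - order 4 (Charger): customer_id=3 -> matches Yara
  - order 5 (Cable): customer_id=1 -> matches Xander
  - order 6 (Lamp): customer_id=1 -> matches Xander
So 1 of 6 rows is dropped.

SQL:
SELECT a.product, b.name AS customer
FROM orders a
INNER JOIN customers b ON a.customer_id = b.id

Result:
product | customer
--------+---------
Router  | Eve     
Monitor | Frank   
Charger | Yara    
Cable   | Xander  
Lamp    | Xander  


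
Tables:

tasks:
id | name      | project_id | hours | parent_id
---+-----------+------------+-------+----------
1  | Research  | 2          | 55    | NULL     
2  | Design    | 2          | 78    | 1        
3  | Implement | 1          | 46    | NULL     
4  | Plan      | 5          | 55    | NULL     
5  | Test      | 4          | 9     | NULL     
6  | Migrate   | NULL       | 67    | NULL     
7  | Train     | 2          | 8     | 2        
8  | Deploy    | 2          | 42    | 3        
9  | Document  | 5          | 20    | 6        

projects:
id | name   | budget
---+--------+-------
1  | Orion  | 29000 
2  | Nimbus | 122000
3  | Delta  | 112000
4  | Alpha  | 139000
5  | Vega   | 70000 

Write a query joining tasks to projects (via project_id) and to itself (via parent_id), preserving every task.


Two LEFT JOINs from the same base table tasks: one to projects via project_id, one to tasks itself via parent_id. Both are LEFT so every task is preserved.
Match against projects:
  - task 1 (Research): project_id=2 -> matches Nimbus
  - task 2 (Design): project_id=2 -> matches Nimbus
  - task 3 (Implement): project_id=1 -> matches Orion
  - task 4 (Plan): project_id=5 -> matches Vega
  - task 5 (Test): project_id=4 -> matches Alpha
  - task 6 (Migrate): project_id=NULL, no match -> kept with NULL
  - task 7 (Train): project_id=2 -> matches Nimbus
  - task 8 (Deploy): project_id=2 -> matches Nimbus
  - task 9 (Document): project_id=5 -> matches Vega
Match against tasks (self):
  - task 1 (Research): parent_id=NULL -> NULL
  - task 2 (Design): parent_id=1 -> Research
  - task 3 (Implement): parent_id=NULL -> NULL
  - task 4 (Plan): parent_id=NULL -> NULL
  - task 5 (Test): parent_id=NULL -> NULL
  - task 6 (Migrate): parent_id=NULL -> NULL
  - task 7 (Train): parent_id=2 -> Design
  - task 8 (Deploy): parent_id=3 -> Implement
  - task 9 (Document): parent_id=6 -> Migrate

SQL:
SELECT a.name, b.name AS project, c.name AS parent
FROM tasks a
LEFT JOIN projects b ON a.project_id = b.id
LEFT JOIN tasks c ON a.parent_id = c.id

Result:
name      | project | parent   
----------+---------+----------
Research  | Nimbus  | NULL     
Design    | Nimbus  | Research 
Implement | Orion   | NULL     
Plan      | Vega    | NULL     
Test      | Alpha   | NULL     
Migrate   | NULL    | NULL     
Train     | Nimbus  | Design   
Deploy    | Nimbus  | Implement
Document  | Vega    | Migrate  
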